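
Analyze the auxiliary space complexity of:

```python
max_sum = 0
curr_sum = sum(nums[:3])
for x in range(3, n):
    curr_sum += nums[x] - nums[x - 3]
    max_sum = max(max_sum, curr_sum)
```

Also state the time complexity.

Space complexity: O(1).
Only a constant amount of auxiliary storage is used; nothing grows with n.
Time complexity: O(n).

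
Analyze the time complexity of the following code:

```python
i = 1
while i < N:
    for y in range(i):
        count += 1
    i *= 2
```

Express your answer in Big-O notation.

Time complexity: O(n).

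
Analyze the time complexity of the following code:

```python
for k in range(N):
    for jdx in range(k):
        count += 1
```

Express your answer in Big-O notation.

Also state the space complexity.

Time complexity: O(n^2).
Space complexity: O(1).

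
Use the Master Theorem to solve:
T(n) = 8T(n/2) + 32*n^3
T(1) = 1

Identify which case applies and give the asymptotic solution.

a=8, b=2, f(n)=32*n^3.
log_2(8) = 3, so n^(log_b(a)) = n^3.
f(n) = Theta(n^3), so Case 2 applies.
T(n) = Theta(n^3 log n).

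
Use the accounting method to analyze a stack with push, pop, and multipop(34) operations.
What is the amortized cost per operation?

Assign 2 credits per push (1 for the push, 1 saved for a future pop). Each pop or element popped by multipop(34) uses 1 saved credit. Total credits never go negative, so amortized cost is O(1).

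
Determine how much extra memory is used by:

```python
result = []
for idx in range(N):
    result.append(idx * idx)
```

Space complexity: O(n).
Auxiliary storage grows linearly with the input size n in the worst case.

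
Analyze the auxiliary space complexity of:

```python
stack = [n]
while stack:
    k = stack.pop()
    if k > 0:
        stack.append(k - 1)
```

Space complexity: O(1).
Only a constant amount of auxiliary storage is used; nothing grows with n.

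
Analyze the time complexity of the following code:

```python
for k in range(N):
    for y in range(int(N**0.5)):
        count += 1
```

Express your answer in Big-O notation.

Time complexity: O(n * sqrt(n)).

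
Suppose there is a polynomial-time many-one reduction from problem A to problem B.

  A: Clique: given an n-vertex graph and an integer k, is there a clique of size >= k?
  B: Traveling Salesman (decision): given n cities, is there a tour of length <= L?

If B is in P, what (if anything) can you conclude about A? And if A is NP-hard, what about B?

A poly-time reduction A <=_p B means any A-instance can be transformed to a B-instance in poly time.
If B is in P: compose the reduction with B's poly-time algorithm to solve A in poly time, so A is in P.
If A is NP-hard: every NP problem reduces to A, which reduces to B; composing reductions, every NP problem reduces to B, so B is NP-hard.
(Here in fact A is NP-complete and B is NP-complete.)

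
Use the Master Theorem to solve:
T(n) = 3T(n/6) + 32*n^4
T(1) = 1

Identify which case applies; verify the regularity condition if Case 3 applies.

a=3, b=6, f(n)=32*n^4.
log_6(3) = 0.6131 < 4.
f(n) = Omega(n^(0.6131+epsilon)) for some epsilon > 0, so Case 3 is the candidate.
Regularity: a*f(n/b) = 3*32*(n/6)^4 = (3/1296)*32*n^4 <= c*f(n) with c = 3/1296 < 1. Satisfied.
Case 3: T(n) = Theta(n^4).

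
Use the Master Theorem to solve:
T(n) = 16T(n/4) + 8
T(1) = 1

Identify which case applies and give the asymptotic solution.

a=16, b=4, f(n)=8.
log_4(16) = 2 > 0.
Since f(n) = O(n^0) is polynomially smaller than n^2, Case 1 applies.
T(n) = Theta(n^2).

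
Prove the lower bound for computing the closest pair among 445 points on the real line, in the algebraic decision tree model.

Reduction from element distinctness: given 445 reals, the closest-pair distance is 0 iff two are equal. Element distinctness has an Omega(n log n) lower bound in the algebraic decision tree model (Ben-Or). Therefore closest pair on a line also requires Omega(n log n). Sorting then a linear scan achieves this.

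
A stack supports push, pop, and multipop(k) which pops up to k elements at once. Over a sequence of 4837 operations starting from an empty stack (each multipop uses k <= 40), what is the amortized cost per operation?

Each element is pushed exactly once and popped at most once (whether by pop or as part of a multipop). So the total number of individual pops over the whole sequence is at most the number of pushes, which is at most 4837. Total work <= 2 * 4837, hence O(1) amortized per operation.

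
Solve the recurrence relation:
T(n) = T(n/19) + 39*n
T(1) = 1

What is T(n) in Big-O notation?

Geometric series: 39*n*(1 + 1/19 + 1/19^2 + ...) = O(n). T(n) = O(n).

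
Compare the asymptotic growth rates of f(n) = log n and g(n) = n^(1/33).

g(n) = n^(1/33) grows faster: any positive power of n dominates log n.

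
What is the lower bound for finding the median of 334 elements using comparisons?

To find the median of 334 elements, every element must be compared at least once, so the lower bound is Omega(n). The BFPRT algorithm achieves O(n), making this tight.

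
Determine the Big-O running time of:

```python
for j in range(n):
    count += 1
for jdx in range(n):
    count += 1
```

Time complexity: O(n).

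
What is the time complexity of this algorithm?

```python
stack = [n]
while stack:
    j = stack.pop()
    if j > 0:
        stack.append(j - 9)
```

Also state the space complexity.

Time complexity: O(n).
Space complexity: O(1).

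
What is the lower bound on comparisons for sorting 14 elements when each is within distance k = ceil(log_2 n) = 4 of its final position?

Partition the 14 positions into floor(n/k) blocks of k = 4 consecutive positions; any permutation within a block keeps every element within k of its final position, so there are at least (k!)^(n/k) distinguishable inputs. Lower bound: log_2((k!)^(n/k)) = (n/k) * log_2(k!) = Theta(n log k); with k = ceil(log_2 n), this is Omega(n log log n).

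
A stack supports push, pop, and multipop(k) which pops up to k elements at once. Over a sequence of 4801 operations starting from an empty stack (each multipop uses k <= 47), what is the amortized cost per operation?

Each element is pushed exactly once and popped at most once (whether by pop or as part of a multipop). So the total number of individual pops over the whole sequence is at most the number of pushes, which is at most 4801. Total work <= 2 * 4801, hence O(1) amortized per operation.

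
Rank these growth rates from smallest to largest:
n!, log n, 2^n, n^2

Ordered by growth rate: log n < n^2 < 2^n < n!.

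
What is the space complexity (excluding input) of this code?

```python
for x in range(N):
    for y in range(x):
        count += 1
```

Space complexity: O(1).
Only a constant amount of auxiliary storage is used; nothing grows with n.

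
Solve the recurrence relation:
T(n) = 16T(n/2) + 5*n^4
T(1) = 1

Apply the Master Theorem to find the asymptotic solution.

a=16, b=2, f(n)=5*n^4. log_2(16) = 4. Case 2: T(n) = O(n^4 log n).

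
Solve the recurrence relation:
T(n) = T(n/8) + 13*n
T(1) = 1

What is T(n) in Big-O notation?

Geometric series: 13*n*(1 + 1/8 + 1/8^2 + ...) = O(n). T(n) = O(n).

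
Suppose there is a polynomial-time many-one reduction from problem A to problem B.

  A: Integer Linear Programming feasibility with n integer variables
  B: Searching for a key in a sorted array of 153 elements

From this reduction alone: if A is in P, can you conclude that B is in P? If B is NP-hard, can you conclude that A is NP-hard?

A poly-time reduction A <=_p B transfers tractability DOWN (B easy => A easy) and hardness UP (A hard => B hard), not the reverse.
From A in P, the reduction alone does NOT give B in P: any problem in P trivially reduces to SAT, yet SAT is not known to be in P.
From B NP-hard, the reduction alone does NOT give A NP-hard: again, easy problems reduce to hard ones.
(Here in fact A is NP-complete and B is in P, so no such reduction is known -- its existence would imply P = NP; the analysis concerns only what the assumed reduction would or would not let you conclude.)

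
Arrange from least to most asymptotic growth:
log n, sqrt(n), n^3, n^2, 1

Ordered by growth rate: 1 < log n < sqrt(n) < n^2 < n^3.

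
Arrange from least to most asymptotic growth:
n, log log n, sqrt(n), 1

Ordered by growth rate: 1 < log log n < sqrt(n) < n.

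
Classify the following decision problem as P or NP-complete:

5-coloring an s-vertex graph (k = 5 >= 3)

This problem is NP-complete: graph k-coloring for k>=3 is NP-complete by reduction from 3-SAT.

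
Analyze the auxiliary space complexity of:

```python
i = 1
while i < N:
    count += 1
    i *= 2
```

Space complexity: O(1).
Only a constant amount of auxiliary storage is used; nothing grows with n.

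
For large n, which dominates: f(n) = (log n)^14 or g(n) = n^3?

g(n) = n^3 grows faster: any positive polynomial dominates any polylog.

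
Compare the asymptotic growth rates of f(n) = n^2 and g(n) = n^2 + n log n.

f(n) = n^2 and g(n) = n^2 + n log n are Theta of each other: the lower-order n log n term is o(n^2); both are Theta(n^2).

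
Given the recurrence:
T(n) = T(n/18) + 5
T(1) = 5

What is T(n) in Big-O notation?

Each step divides n by 18 and adds 5. After log_18(n) steps, T(n) = O(log n).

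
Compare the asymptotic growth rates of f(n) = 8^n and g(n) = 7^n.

f(n) = 8^n grows faster: (8/7)^n -> infinity since 8/7 > 1.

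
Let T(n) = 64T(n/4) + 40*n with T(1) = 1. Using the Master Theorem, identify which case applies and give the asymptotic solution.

a=64, b=4, f(n)=40*n.
log_4(64) = 3 > 1.
Since f(n) = O(n^1) is polynomially smaller than n^3, Case 1 applies.
T(n) = Theta(n^3).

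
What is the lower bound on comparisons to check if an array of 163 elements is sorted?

To verify 163 elements are sorted, we must compare each consecutive pair. Skipping any pair allows an adversary to swap them. Therefore 162 comparisons are necessary and sufficient.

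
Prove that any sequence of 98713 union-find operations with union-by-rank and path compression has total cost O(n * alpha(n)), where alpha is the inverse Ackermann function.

Using Tarjan's analysis with rank-based potential function. Union-by-rank keeps tree height O(log n). Path compression flattens paths during find. For n = 98713 operations, total cost is O(n * alpha(n)), effectively O(n) since alpha grows incredibly slowly.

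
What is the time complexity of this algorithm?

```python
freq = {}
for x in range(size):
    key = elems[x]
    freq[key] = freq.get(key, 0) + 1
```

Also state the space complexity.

Time complexity: O(n).
Space complexity: O(n).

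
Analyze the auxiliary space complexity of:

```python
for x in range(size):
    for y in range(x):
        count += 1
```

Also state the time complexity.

Space complexity: O(1).
Only a constant amount of auxiliary storage is used; nothing grows with n.
Time complexity: O(n^2).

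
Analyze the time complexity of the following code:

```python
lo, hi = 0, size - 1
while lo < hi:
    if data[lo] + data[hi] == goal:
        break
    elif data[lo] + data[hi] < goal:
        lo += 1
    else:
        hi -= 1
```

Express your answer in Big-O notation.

Time complexity: O(n).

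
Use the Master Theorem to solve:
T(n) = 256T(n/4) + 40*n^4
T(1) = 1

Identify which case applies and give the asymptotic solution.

a=256, b=4, f(n)=40*n^4.
log_4(256) = 4, so n^(log_b(a)) = n^4.
f(n) = Theta(n^4), so Case 2 applies.
T(n) = Theta(n^4 log n).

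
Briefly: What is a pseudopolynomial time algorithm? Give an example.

A pseudopolynomial algorithm runs in time polynomial in the numeric value of the input, but exponential in the input length. The dynamic programming solution for Subset Sum runs in O(n*W) where W is the target sum. This is pseudopolynomial because W can be exponential in the number of bits to represent it.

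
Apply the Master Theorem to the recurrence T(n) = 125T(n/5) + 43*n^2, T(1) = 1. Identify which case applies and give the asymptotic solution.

a=125, b=5, f(n)=43*n^2.
log_5(125) = 3 > 2.
Since f(n) = O(n^2) is polynomially smaller than n^3, Case 1 applies.
T(n) = Theta(n^3).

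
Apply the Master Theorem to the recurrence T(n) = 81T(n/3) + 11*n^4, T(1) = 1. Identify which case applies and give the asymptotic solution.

a=81, b=3, f(n)=11*n^4.
log_3(81) = 4, so n^(log_b(a)) = n^4.
f(n) = Theta(n^4), so Case 2 applies.
T(n) = Theta(n^4 log n).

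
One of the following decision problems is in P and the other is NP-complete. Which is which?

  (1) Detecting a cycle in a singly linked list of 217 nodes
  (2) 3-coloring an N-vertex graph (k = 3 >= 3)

(1) is P: Floyd's tortoise-and-hare runs in O(n) time, O(1) space.
(2) is NP-complete: graph k-coloring for k>=3 is NP-complete by reduction from 3-SAT.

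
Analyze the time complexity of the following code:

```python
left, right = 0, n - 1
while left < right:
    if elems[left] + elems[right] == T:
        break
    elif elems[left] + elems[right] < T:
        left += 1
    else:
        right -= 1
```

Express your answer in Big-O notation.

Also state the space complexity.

Time complexity: O(n).
Space complexity: O(1).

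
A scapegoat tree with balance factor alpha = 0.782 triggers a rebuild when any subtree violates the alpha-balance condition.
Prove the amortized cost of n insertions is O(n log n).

Define potential Phi = c * sum of |size(left(v)) - size(right(v))| over all nodes. An insertion at depth d costs O(d) = O(log n) and increases Phi by O(log n). When a rebuild of subtree of size s occurs, it costs O(s) but reduces Phi by Omega(s). With alpha = 0.782, between rebuilds Omega(s) insertions must occur. Amortized cost per insertion: O(log n).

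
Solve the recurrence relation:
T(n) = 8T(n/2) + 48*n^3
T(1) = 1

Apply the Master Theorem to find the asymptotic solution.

a=8, b=2, f(n)=48*n^3. log_2(8) = 3. Case 2: T(n) = O(n^3 log n).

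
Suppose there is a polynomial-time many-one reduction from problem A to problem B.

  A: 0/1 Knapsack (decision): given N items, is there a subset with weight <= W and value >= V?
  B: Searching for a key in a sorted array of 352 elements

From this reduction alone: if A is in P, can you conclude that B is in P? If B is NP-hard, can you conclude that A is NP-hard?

A poly-time reduction A <=_p B transfers tractability DOWN (B easy => A easy) and hardness UP (A hard => B hard), not the reverse.
From A in P, the reduction alone does NOT give B in P: any problem in P trivially reduces to SAT, yet SAT is not known to be in P.
From B NP-hard, the reduction alone does NOT give A NP-hard: again, easy problems reduce to hard ones.
(Here in fact A is NP-complete and B is in P, so no such reduction is known -- its existence would imply P = NP; the analysis concerns only what the assumed reduction would or would not let you conclude.)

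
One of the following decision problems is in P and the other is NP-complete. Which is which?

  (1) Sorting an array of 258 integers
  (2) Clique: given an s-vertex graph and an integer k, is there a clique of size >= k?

(1) is P: merge sort runs in O(n log n).
(2) is NP-complete: complement of Independent Set / Vertex Cover (with k part of the input).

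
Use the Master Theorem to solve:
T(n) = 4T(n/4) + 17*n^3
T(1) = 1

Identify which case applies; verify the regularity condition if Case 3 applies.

a=4, b=4, f(n)=17*n^3.
log_4(4) = 1 < 3.
f(n) = Omega(n^(1+epsilon)) for some epsilon > 0, so Case 3 is the candidate.
Regularity: a*f(n/b) = 4*17*(n/4)^3 = (4/64)*17*n^3 <= c*f(n) with c = 4/64 < 1. Satisfied.
Case 3: T(n) = Theta(n^3).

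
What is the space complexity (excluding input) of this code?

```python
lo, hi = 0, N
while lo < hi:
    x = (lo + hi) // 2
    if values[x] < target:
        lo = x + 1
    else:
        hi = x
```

Space complexity: O(1).
Only a constant amount of auxiliary storage is used; nothing grows with n.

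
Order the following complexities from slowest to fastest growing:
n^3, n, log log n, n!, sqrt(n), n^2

Ordered by growth rate: log log n < sqrt(n) < n < n^2 < n^3 < n!.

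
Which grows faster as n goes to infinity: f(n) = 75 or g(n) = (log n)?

g(n) = (log n) grows faster: any unbounded function dominates a constant.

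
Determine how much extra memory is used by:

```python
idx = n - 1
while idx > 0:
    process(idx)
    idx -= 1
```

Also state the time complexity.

Space complexity: O(1).
Only a constant amount of auxiliary storage is used; nothing grows with n.
Time complexity: O(n).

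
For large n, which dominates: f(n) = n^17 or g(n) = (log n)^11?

f(n) = n^17 grows faster: any positive polynomial dominates any polylog.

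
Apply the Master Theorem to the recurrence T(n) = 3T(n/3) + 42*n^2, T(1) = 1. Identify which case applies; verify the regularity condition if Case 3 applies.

a=3, b=3, f(n)=42*n^2.
log_3(3) = 1 < 2.
f(n) = Omega(n^(1+epsilon)) for some epsilon > 0, so Case 3 is the candidate.
Regularity: a*f(n/b) = 3*42*(n/3)^2 = (3/9)*42*n^2 <= c*f(n) with c = 3/9 < 1. Satisfied.
Case 3: T(n) = Theta(n^2).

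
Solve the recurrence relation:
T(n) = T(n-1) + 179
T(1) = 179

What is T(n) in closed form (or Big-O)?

Unrolling: T(n) = T(n-1) + 179 = T(n-2) + 2*179 = ... = T(1) + (n-1)*179 = 179 + (n-1)*179 = 179n.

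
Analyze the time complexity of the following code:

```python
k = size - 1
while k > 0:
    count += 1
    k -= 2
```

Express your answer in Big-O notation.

Time complexity: O(n).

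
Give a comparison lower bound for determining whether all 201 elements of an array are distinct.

In the algebraic decision-tree model, the YES region for element distinctness on 201 elements has 201! connected components (one per ordering). Ben-Or's theorem then gives a lower bound of Omega(log(n!)) = Omega(n log n).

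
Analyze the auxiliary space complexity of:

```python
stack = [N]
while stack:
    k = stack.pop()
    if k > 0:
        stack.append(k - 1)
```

Space complexity: O(1).
Only a constant amount of auxiliary storage is used; nothing grows with n.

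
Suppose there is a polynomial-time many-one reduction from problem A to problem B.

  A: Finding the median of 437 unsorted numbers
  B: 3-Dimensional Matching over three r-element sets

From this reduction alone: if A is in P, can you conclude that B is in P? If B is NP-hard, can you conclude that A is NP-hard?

A poly-time reduction A <=_p B transfers tractability DOWN (B easy => A easy) and hardness UP (A hard => B hard), not the reverse.
From A in P, the reduction alone does NOT give B in P: any problem in P trivially reduces to SAT, yet SAT is not known to be in P.
From B NP-hard, the reduction alone does NOT give A NP-hard: again, easy problems reduce to hard ones.
(Here in fact A is P and B is NP-complete.)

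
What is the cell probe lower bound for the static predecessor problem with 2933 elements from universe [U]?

The Patrascu-Thorup lower bound shows any data structure on n = 2933 elements using O(n * polylog(n)) space requires Omega(log log U) query time. van Emde Boas trees achieve O(log log U) with O(U) space.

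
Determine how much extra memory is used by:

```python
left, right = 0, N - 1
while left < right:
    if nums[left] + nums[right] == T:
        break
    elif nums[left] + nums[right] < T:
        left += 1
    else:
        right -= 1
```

Space complexity: O(1).
Only a constant amount of auxiliary storage is used; nothing grows with n.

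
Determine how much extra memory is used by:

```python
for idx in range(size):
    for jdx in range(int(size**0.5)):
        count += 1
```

Space complexity: O(1).
Only a constant amount of auxiliary storage is used; nothing grows with n.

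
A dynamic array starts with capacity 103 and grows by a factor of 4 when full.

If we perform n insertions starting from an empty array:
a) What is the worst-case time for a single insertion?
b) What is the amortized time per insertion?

(a) Worst-case single insertion: O(n) -- when the array is full at capacity c, the resize copies all c elements, and c can be Theta(n).
(b) Resizes happen at sizes 103, 412, 1648, ... Total copy cost for n insertions: 103 + 412 + ... = O(n) (geometric series with ratio 1/4). Amortized cost per insertion: O(n)/n = O(1).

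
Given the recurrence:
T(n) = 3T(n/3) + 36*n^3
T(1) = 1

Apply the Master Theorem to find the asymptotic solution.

a=3, b=3, f(n)=36*n^3. log_3(3) = 1 < 3. Case 3: T(n) = O(n^3).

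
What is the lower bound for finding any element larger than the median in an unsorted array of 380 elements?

To find an element larger than the median of 380 elements, we must see Omega(n) elements. Without seeing enough elements, an adversary can make any unseen element the median.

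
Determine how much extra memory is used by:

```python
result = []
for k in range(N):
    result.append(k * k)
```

Space complexity: O(n).
Auxiliary storage grows linearly with the input size n in the worst case.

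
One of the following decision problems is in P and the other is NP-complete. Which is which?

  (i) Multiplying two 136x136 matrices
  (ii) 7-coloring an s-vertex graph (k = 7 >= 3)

(i) is P: the schoolbook algorithm runs in O(n^3).
(ii) is NP-complete: graph k-coloring for k>=3 is NP-complete by reduction from 3-SAT.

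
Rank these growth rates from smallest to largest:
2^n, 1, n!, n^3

Ordered by growth rate: 1 < n^3 < 2^n < n!.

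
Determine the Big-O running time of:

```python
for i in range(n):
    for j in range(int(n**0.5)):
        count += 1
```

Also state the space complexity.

Time complexity: O(n * sqrt(n)).
Space complexity: O(1).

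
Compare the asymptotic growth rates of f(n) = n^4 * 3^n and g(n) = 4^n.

g(n) = 4^n grows faster: 4^n / (n^4 3^n) = (4/3)^n / n^4 -> infinity since 4/3 > 1.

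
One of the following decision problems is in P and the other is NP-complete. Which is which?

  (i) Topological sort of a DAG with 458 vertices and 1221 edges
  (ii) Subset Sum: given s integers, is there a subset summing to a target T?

(i) is P: DFS-based topological sort runs in O(V+E).
(ii) is NP-complete: one of Karp's 21 NP-complete problems.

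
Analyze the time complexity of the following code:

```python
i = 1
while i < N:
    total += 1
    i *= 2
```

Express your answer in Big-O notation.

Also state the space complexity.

Time complexity: O(log n).
Space complexity: O(1).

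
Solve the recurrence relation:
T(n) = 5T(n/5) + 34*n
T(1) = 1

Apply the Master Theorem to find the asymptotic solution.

a=5, b=5, f(n)=34*n. log_5(5) = 1. Case 2: T(n) = O(n log n).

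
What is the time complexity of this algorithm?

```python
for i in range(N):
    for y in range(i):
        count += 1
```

Time complexity: O(n^2).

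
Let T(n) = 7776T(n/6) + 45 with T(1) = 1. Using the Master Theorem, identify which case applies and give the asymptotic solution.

a=7776, b=6, f(n)=45.
log_6(7776) = 5 > 0.
Since f(n) = O(n^0) is polynomially smaller than n^5, Case 1 applies.
T(n) = Theta(n^5).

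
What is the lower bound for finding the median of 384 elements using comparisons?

To find the median of 384 elements, every element must be compared at least once, so the lower bound is Omega(n). The BFPRT algorithm achieves O(n), making this tight.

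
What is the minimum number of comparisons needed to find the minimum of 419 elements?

Finding the minimum requires 418 comparisons, identical reasoning to finding the maximum. Each comparison eliminates one candidate.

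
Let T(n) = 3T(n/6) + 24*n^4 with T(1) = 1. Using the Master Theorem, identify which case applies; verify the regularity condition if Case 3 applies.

a=3, b=6, f(n)=24*n^4.
log_6(3) = 0.6131 < 4.
f(n) = Omega(n^(0.6131+epsilon)) for some epsilon > 0, so Case 3 is the candidate.
Regularity: a*f(n/b) = 3*24*(n/6)^4 = (3/1296)*24*n^4 <= c*f(n) with c = 3/1296 < 1. Satisfied.
Case 3: T(n) = Theta(n^4).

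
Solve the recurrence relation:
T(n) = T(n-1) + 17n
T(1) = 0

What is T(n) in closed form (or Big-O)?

Unrolling: T(n) = 0 + 17*(2 + 3 + ... + n) = 0 + 17*(n(n+1)/2 - 1) = O(n^2).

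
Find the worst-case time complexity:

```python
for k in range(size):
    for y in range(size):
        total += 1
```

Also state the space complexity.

Time complexity: O(n^2).
Space complexity: O(1).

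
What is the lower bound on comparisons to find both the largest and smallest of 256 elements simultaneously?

Pair elements first (floor(256/2) comparisons), then find max among winners and min among losers. Total: ceil(3*256/2) - 2 = 382 comparisons.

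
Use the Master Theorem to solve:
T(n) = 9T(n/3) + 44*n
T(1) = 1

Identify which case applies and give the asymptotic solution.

a=9, b=3, f(n)=44*n.
log_3(9) = 2 > 1.
Since f(n) = O(n^1) is polynomially smaller than n^2, Case 1 applies.
T(n) = Theta(n^2).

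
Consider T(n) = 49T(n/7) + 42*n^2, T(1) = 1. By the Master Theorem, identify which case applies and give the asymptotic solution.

a=49, b=7, f(n)=42*n^2.
log_7(49) = 2, so n^(log_b(a)) = n^2.
f(n) = Theta(n^2), so Case 2 applies.
T(n) = Theta(n^2 log n).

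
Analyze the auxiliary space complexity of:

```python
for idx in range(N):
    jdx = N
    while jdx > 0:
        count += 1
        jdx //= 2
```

Space complexity: O(1).
Only a constant amount of auxiliary storage is used; nothing grows with n.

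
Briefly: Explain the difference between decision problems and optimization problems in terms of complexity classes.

Decision problems have yes/no answers and are classified into P, NP, etc. Optimization problems seek the best solution. Every optimization problem has a corresponding decision version. If the decision version is NP-complete, the optimization version is NP-hard.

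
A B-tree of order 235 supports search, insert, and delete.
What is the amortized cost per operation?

B-tree of order 235 has height O(log_235 n). Each operation traverses the tree height. Splits during insert and merges during delete are O(1) each and occur at most once per level. Total cost per operation: O(log_235 n).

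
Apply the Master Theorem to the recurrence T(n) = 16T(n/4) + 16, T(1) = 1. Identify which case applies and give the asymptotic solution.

a=16, b=4, f(n)=16.
log_4(16) = 2 > 0.
Since f(n) = O(n^0) is polynomially smaller than n^2, Case 1 applies.
T(n) = Theta(n^2).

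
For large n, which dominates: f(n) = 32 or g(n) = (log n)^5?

g(n) = (log n)^5 grows faster: any unbounded function dominates a constant.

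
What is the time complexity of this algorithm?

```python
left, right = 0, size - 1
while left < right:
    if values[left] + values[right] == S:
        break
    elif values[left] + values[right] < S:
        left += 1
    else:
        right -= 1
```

Time complexity: O(n).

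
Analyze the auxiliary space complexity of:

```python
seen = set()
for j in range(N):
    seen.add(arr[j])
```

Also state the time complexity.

Space complexity: O(n).
Auxiliary storage grows linearly with the input size n in the worst case.
Time complexity: O(n).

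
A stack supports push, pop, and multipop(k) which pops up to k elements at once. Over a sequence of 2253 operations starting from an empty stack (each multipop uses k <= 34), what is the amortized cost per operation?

Each element is pushed exactly once and popped at most once (whether by pop or as part of a multipop). So the total number of individual pops over the whole sequence is at most the number of pushes, which is at most 2253. Total work <= 2 * 2253, hence O(1) amortized per operation.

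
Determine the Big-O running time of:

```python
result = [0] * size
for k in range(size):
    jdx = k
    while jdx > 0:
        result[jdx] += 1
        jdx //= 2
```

Time complexity: O(n log n).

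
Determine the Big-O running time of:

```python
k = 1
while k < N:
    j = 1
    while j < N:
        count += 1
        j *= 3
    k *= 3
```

Time complexity: O(log^2 n).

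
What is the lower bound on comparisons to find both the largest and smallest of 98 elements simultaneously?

Pair elements first (floor(98/2) comparisons), then find max among winners and min among losers. Total: ceil(3*98/2) - 2 = 145 comparisons.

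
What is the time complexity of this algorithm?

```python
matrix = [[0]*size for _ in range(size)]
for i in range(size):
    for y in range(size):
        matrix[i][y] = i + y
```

Time complexity: O(n^2).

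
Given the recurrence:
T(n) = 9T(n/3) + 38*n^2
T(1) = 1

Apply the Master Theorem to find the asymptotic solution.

a=9, b=3, f(n)=38*n^2. log_3(9) = 2. Case 2: T(n) = O(n^2 log n).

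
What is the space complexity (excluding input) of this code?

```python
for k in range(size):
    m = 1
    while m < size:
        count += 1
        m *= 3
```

Space complexity: O(1).
Only a constant amount of auxiliary storage is used; nothing grows with n.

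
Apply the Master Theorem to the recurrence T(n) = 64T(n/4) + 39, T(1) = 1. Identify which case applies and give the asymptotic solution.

a=64, b=4, f(n)=39.
log_4(64) = 3 > 0.
Since f(n) = O(n^0) is polynomially smaller than n^3, Case 1 applies.
T(n) = Theta(n^3).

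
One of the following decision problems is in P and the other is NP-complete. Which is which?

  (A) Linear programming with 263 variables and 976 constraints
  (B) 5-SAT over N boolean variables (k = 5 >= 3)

(A) is P: the ellipsoid and interior-point methods run in polynomial time.
(B) is NP-complete: 3-SAT is NP-complete (Cook-Levin); k-SAT for k>=3 reduces from 3-SAT.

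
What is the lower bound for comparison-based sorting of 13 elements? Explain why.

A comparison-based sorting algorithm corresponds to a decision tree. With 13! possible permutations, the tree has 13! leaves. The height is at least log_2(13!) = Omega(n log n) by Stirling's approximation.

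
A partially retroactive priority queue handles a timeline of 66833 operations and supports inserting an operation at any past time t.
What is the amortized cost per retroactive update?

Partially retroactive priority queues (Demaine-Iacono-Langerman) allow updates at past times with queries only at the present. With a balanced BST over the m = 66833 timeline events tracking bridges, each retroactive insert or delete is O(log m) amortized.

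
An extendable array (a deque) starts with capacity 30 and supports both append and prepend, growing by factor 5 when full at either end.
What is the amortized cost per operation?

Growth at either end copies all elements; capacities form a geometric sequence with ratio 5, so total copy cost over n operations is O(n) (two geometric series). Amortized O(1).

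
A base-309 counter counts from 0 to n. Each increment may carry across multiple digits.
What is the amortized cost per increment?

Digit at position i changes every 309^i increments. Total digit changes over n increments: n * 309/(309-1) = O(n). Amortized: O(1).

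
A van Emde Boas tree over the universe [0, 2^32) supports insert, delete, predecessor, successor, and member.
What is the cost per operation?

vEB recursively partitions [0, 4294967296) into sqrt(u) clusters of size sqrt(u). Each operation recurses into either one cluster or the summary, never both: T(u) = T(sqrt(u)) + O(1) => T(u) = O(log log u) = O(log 32). This is worst-case, not just amortized.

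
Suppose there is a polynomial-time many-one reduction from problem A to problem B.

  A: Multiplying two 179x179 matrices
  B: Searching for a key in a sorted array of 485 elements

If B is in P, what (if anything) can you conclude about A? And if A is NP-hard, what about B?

A poly-time reduction A <=_p B means any A-instance can be transformed to a B-instance in poly time.
If B is in P: compose the reduction with B's poly-time algorithm to solve A in poly time, so A is in P.
If A is NP-hard: every NP problem reduces to A, which reduces to B; composing reductions, every NP problem reduces to B, so B is NP-hard.
(Here in fact A is P and B is P.)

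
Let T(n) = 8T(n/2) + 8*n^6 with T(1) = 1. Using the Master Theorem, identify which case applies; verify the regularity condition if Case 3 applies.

a=8, b=2, f(n)=8*n^6.
log_2(8) = 3 < 6.
f(n) = Omega(n^(3+epsilon)) for some epsilon > 0, so Case 3 is the candidate.
Regularity: a*f(n/b) = 8*8*(n/2)^6 = (8/64)*8*n^6 <= c*f(n) with c = 8/64 < 1. Satisfied.
Case 3: T(n) = Theta(n^6).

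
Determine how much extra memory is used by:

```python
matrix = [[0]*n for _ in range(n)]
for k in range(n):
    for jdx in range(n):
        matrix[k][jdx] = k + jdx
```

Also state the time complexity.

Space complexity: O(n^2).
A 2D structure of size n x n is allocated.
Time complexity: O(n^2).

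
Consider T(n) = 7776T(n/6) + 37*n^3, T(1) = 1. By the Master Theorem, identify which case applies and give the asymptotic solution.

a=7776, b=6, f(n)=37*n^3.
log_6(7776) = 5 > 3.
Since f(n) = O(n^3) is polynomially smaller than n^5, Case 1 applies.
T(n) = Theta(n^5).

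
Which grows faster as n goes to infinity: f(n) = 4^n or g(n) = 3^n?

f(n) = 4^n grows faster: (4/3)^n -> infinity since 4/3 > 1.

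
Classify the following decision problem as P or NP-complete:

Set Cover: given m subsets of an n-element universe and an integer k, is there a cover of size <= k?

This problem is NP-complete: one of Karp's 21 NP-complete problems (with k part of the input).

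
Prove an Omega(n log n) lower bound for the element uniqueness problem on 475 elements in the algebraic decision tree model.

In the algebraic decision tree model, element uniqueness on 475 elements is equivalent to determining which cell of an arrangement of C(475,2) = 112575 hyperplanes x_i = x_j contains the input point. Ben-Or's theorem shows this requires Omega(n log n).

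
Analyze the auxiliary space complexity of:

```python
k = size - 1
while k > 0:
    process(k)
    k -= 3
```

Space complexity: O(1).
Only a constant amount of auxiliary storage is used; nothing grows with n.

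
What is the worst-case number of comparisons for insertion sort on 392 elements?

Insertion sort on reverse-sorted input: 1 + 2 + ... + (392-1) = 76636 comparisons.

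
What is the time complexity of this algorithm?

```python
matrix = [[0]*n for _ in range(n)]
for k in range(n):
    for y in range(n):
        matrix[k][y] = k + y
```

Time complexity: O(n^2).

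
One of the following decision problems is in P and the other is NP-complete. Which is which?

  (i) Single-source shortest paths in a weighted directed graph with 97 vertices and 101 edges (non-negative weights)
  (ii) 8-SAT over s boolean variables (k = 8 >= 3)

(i) is P: Dijkstra's algorithm runs in O((V+E) log V).
(ii) is NP-complete: 3-SAT is NP-complete (Cook-Levin); k-SAT for k>=3 reduces from 3-SAT.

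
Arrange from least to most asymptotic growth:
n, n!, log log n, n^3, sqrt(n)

Ordered by growth rate: log log n < sqrt(n) < n < n^3 < n!.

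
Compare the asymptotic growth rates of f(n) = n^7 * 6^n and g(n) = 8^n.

g(n) = 8^n grows faster: 8^n / (n^7 6^n) = (8/6)^n / n^7 -> infinity since 8/6 > 1.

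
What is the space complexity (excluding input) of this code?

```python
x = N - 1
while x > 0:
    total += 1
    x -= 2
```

Space complexity: O(1).
Only a constant amount of auxiliary storage is used; nothing grows with n.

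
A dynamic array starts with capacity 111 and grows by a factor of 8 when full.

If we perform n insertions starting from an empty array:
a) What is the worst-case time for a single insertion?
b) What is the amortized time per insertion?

(a) Worst-case single insertion: O(n) -- when the array is full at capacity c, the resize copies all c elements, and c can be Theta(n).
(b) Resizes happen at sizes 111, 888, 7104, ... Total copy cost for n insertions: 111 + 888 + ... = O(n) (geometric series with ratio 1/8). Amortized cost per insertion: O(n)/n = O(1).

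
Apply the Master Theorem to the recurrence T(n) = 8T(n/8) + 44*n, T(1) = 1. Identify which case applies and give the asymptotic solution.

a=8, b=8, f(n)=44*n.
log_8(8) = 1, so n^(log_b(a)) = n.
f(n) = Theta(n), so Case 2 applies.
T(n) = Theta(n log n).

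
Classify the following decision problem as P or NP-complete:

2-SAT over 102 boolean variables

This problem is in P: 2-SAT is solvable in linear time via implication-graph SCCs.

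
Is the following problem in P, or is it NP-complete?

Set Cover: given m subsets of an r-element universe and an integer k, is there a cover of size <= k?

This problem is NP-complete: one of Karp's 21 NP-complete problems (with k part of the input).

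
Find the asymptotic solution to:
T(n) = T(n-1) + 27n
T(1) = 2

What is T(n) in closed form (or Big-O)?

Unrolling: T(n) = 2 + 27*(2 + 3 + ... + n) = 2 + 27*(n(n+1)/2 - 1) = O(n^2).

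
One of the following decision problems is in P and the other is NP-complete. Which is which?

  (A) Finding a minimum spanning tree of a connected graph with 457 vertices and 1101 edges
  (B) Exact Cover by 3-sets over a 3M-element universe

(A) is P: Kruskal's / Prim's algorithms run in polynomial time.
(B) is NP-complete: one of Karp's 21 NP-complete problems.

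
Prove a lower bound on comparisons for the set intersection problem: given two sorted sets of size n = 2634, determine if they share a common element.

For two sorted arrays of size n = 2634, any correct algorithm must examine Omega(n) elements. If fewer are examined, an adversary places a common element in an unexamined gap. A merge-based scan achieves O(n), so the bound is tight.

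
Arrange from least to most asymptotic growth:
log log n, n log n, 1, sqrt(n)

Ordered by growth rate: 1 < log log n < sqrt(n) < n log n.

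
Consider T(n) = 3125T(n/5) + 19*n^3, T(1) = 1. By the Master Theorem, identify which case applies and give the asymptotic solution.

a=3125, b=5, f(n)=19*n^3.
log_5(3125) = 5 > 3.
Since f(n) = O(n^3) is polynomially smaller than n^5, Case 1 applies.
T(n) = Theta(n^5).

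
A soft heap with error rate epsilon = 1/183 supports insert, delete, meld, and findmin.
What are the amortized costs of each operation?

Soft heaps (Chazelle) allow up to an epsilon = 1/183 fraction of elements to have corrupted (raised) keys. Insert is O(log(1/epsilon)) = O(log 183) amortized -- the structure maintains heap-ordered binary trees of rank bounded by O(log(1/epsilon)). Meld concatenates root lists: O(1) amortized. Delete and findmin are O(1) amortized.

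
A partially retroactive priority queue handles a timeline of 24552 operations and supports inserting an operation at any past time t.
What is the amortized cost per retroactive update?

Partially retroactive priority queues (Demaine-Iacono-Langerman) allow updates at past times with queries only at the present. With a balanced BST over the m = 24552 timeline events tracking bridges, each retroactive insert or delete is O(log m) amortized.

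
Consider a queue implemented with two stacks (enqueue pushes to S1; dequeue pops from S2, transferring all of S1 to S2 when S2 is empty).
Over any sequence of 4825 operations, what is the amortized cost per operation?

Each element is pushed to S1 once, popped once, pushed to S2 once, and popped once: 4 unit operations over its lifetime. Over 4825 operations the total work is O(4825). Amortized O(1) per enqueue/dequeue.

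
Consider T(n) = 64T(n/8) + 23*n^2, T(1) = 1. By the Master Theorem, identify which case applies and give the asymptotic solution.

a=64, b=8, f(n)=23*n^2.
log_8(64) = 2, so n^(log_b(a)) = n^2.
f(n) = Theta(n^2), so Case 2 applies.
T(n) = Theta(n^2 log n).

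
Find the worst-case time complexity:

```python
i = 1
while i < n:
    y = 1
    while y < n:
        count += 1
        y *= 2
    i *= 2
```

Time complexity: O(log^2 n).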